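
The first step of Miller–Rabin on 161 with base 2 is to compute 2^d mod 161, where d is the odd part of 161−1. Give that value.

161 − 1 = 160 = 2^5 · 5, so d = 5.
2^1 ≡ 2 (mod 161)
2^2 ≡ 2^2 = 4 ≡ 4 (mod 161)
2^4 ≡ 4^2 = 16 ≡ 16 (mod 161)
5 = 4 + 1 in binary powers of 2.
So 2^5 ≡ 16 · 2 ≡ 32 (mod 161).
Squaring chain: 32 → 58 → 144 → 128 → 123; never reaches −1, so base 2 is a Miller–Rabin witness that 161 is composite.

32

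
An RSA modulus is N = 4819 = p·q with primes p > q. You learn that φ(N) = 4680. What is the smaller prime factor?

61

φ(n) = (p−1)(q−1) = n − (p+q) + 1, so p + q = 4819 − 4680 + 1 = 140.
p and q are the roots of t² − 140t + 4819 = 0.
Discriminant: 140² − 4·4819 = 19600 − 19276 = 324; √324 = 18.
q = (140 − 18)/2 = 61, p = (140 + 18)/2 = 79.
Check: 61 · 79 = 4819.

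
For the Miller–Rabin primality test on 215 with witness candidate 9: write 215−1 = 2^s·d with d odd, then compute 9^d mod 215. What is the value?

215 − 1 = 214 = 2^1 · 107, so d = 107.
9^1 ≡ 9 (mod 215)
9^2 ≡ 9^2 = 81 ≡ 81 (mod 215)
9^4 ≡ 81^2 = 6561 ≡ 111 (mod 215)
9^8 ≡ 111^2 = 12321 ≡ 66 (mod 215)
9^16 ≡ 66^2 = 4356 ≡ 56 (mod 215)
9^32 ≡ 56^2 = 3136 ≡ 126 (mod 215)
9^64 ≡ 126^2 = 15876 ≡ 181 (mod 215)
107 = 64 + 32 + 8 + 2 + 1 in binary powers of 2.
So 9^107 ≡ 181 · 126 · 66 · 81 · 9 ≡ 124 (mod 215).
Squaring chain: 124; never reaches −1, so base 9 is a Miller–Rabin witness that 215 is composite.

124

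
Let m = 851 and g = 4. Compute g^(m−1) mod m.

478

4^1 ≡ 4 (mod 851)
4^2 ≡ 4^2 = 16 ≡ 16 (mod 851)
4^4 ≡ 16^2 = 256 ≡ 256 (mod 851)
4^8 ≡ 256^2 = 65536 ≡ 9 (mod 851)
4^16 ≡ 9^2 = 81 ≡ 81 (mod 851)
4^32 ≡ 81^2 = 6561 ≡ 604 (mod 851)
4^64 ≡ 604^2 = 364816 ≡ 588 (mod 851)
4^128 ≡ 588^2 = 345744 ≡ 238 (mod 851)
4^256 ≡ 238^2 = 56644 ≡ 478 (mod 851)
4^512 ≡ 478^2 = 228484 ≡ 416 (mod 851)
850 = 512 + 256 + 64 + 16 + 2 in binary powers of 2.
So 4^850 ≡ 416 · 478 · 588 · 81 · 16 ≡ 478 (mod 851).
Since 478 ≠ 1, base 4 is a Fermat witness: 851 is composite.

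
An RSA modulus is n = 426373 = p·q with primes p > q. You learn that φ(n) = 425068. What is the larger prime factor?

φ(n) = (p−1)(q−1) = n − (p+q) + 1, so p + q = 426373 − 425068 + 1 = 1306.
p and q are the roots of t² − 1306t + 426373 = 0.
Discriminant: 1306² − 4·426373 = 1705636 − 1705492 = 144; √144 = 12.
q = (1306 − 12)/2 = 647, p = (1306 + 12)/2 = 659.
Check: 647 · 659 = 426373.

659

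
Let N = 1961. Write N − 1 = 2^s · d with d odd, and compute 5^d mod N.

1961 − 1 = 1960 = 2^3 · 245, so d = 245.
5^1 ≡ 5 (mod 1961)
5^2 ≡ 5^2 = 25 ≡ 25 (mod 1961)
5^4 ≡ 25^2 = 625 ≡ 625 (mod 1961)
5^8 ≡ 625^2 = 390625 ≡ 386 (mod 1961)
5^16 ≡ 386^2 = 148996 ≡ 1921 (mod 1961)
5^32 ≡ 1921^2 = 3690241 ≡ 1600 (mod 1961)
5^64 ≡ 1600^2 = 2560000 ≡ 895 (mod 1961)
5^128 ≡ 895^2 = 801025 ≡ 937 (mod 1961)
245 = 128 + 64 + 32 + 16 + 4 + 1 in binary powers of 2.
So 5^245 ≡ 937 · 895 · 1600 · 1921 · 625 · 5 ≡ 775 (mod 1961).
Squaring chain: 775 → 559 → 682; never reaches −1, so base 5 is a Miller–Rabin witness that 1961 is composite.

775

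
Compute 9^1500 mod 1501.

9^1 ≡ 9 (mod 1501)
9^2 ≡ 9^2 = 81 ≡ 81 (mod 1501)
9^4 ≡ 81^2 = 6561 ≡ 557 (mod 1501)
9^8 ≡ 557^2 = 310249 ≡ 1043 (mod 1501)
9^16 ≡ 1043^2 = 1087849 ≡ 1125 (mod 1501)
9^32 ≡ 1125^2 = 1265625 ≡ 282 (mod 1501)
9^64 ≡ 282^2 = 79524 ≡ 1472 (mod 1501)
9^128 ≡ 1472^2 = 2166784 ≡ 841 (mod 1501)
9^256 ≡ 841^2 = 707281 ≡ 310 (mod 1501)
9^512 ≡ 310^2 = 96100 ≡ 36 (mod 1501)
9^1024 ≡ 36^2 = 1296 ≡ 1296 (mod 1501)
1500 = 1024 + 256 + 128 + 64 + 16 + 8 + 4 in binary powers of 2.
So 9^1500 ≡ 1296 · 310 · 841 · 1472 · 1125 · 1043 · 557 ≡ 828 (mod 1501).
Since 828 ≠ 1, base 9 is a Fermat witness: 1501 is composite.

828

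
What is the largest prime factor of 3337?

3337 = 47 · 71
71 is prime.
So 3337 = 47 · 71; the largest prime factor is 71.

71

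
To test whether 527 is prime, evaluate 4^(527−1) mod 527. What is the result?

407

4^1 ≡ 4 (mod 527)
4^2 ≡ 4^2 = 16 ≡ 16 (mod 527)
4^4 ≡ 16^2 = 256 ≡ 256 (mod 527)
4^8 ≡ 256^2 = 65536 ≡ 188 (mod 527)
4^16 ≡ 188^2 = 35344 ≡ 35 (mod 527)
4^32 ≡ 35^2 = 1225 ≡ 171 (mod 527)
4^64 ≡ 171^2 = 29241 ≡ 256 (mod 527)
4^128 ≡ 256^2 = 65536 ≡ 188 (mod 527)
4^256 ≡ 188^2 = 35344 ≡ 35 (mod 527)
4^512 ≡ 35^2 = 1225 ≡ 171 (mod 527)
526 = 512 + 8 + 4 + 2 in binary powers of 2.
So 4^526 ≡ 171 · 188 · 256 · 16 ≡ 407 (mod 527).
Since 407 ≠ 1, base 4 is a Fermat witness: 527 is composite.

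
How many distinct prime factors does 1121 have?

2

1121 = 19 · 59
1121 = 19 · 59, which has 2 distinct prime factors.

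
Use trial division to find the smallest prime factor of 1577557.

1577557 is odd.
Digit sum 37, not divisible by 3.
Ends in 7: not divisible by 5.
7: 1577557 = 7·225365 + 2
11: 1577557 = 11·143414 + 3
13: 1577557 = 13·121350 + 7
17: 1577557 = 17·92797 + 8
19: 1577557 = 19·83029 + 6
23: 1577557 = 23·68589 + 10
29: 1577557 = 29·54398 + 15
31: 1577557 = 31·50888 + 29
37: 1577557 = 37·42636 + 25
41: 1577557 = 41·38477

41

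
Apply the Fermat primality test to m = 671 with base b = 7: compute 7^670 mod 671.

353

7^1 ≡ 7 (mod 671)
7^2 ≡ 7^2 = 49 ≡ 49 (mod 671)
7^4 ≡ 49^2 = 2401 ≡ 388 (mod 671)
7^8 ≡ 388^2 = 150544 ≡ 240 (mod 671)
7^16 ≡ 240^2 = 57600 ≡ 565 (mod 671)
7^32 ≡ 565^2 = 319225 ≡ 500 (mod 671)
7^64 ≡ 500^2 = 250000 ≡ 388 (mod 671)
7^128 ≡ 388^2 = 150544 ≡ 240 (mod 671)
7^256 ≡ 240^2 = 57600 ≡ 565 (mod 671)
7^512 ≡ 565^2 = 319225 ≡ 500 (mod 671)
670 = 512 + 128 + 16 + 8 + 4 + 2 in binary powers of 2.
So 7^670 ≡ 500 · 240 · 565 · 240 · 388 · 49 ≡ 353 (mod 671).
Since 353 ≠ 1, base 7 is a Fermat witness: 671 is composite.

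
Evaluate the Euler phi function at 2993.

2880

Factor: 2993 = 41 · 73.
φ(2993) = (41−1) · (73−1) = 40 · 72 = 2880.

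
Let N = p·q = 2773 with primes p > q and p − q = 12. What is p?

59

Since p = q + 12, we have 2773 = q(q + 12), so q² + 12q − 2773 = 0.
Discriminant: 12² + 4·2773 = 144 + 11092 = 11236; √11236 = 106.
q = (−12 + 106)/2 = 47, and p = q + 12 = 59.
Check: 47 · 59 = 2773.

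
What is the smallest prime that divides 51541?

51541 is odd.
Digit sum 16, not divisible by 3.
Ends in 1: not divisible by 5.
7: 51541 = 7·7363

7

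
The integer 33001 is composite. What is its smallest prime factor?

61

33001 is odd.
Digit sum 7, not divisible by 3.
Ends in 1: not divisible by 5.
7: 33001 = 7·4714 + 3
11: 33001 = 11·3000 + 1
13: 33001 = 13·2538 + 7
17: 33001 = 17·1941 + 4
19: 33001 = 19·1736 + 17
23: 33001 = 23·1434 + 19
29: 33001 = 29·1137 + 28
31: 33001 = 31·1064 + 17
37: 33001 = 37·891 + 34
41: 33001 = 41·804 + 37
43: 33001 = 43·767 + 20
47: 33001 = 47·702 + 7
53: 33001 = 53·622 + 35
59: 33001 = 59·559 + 20
61: 33001 = 61·541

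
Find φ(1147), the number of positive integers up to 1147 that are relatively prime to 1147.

Factor: 1147 = 31 · 37.
φ(1147) = (31−1) · (37−1) = 30 · 36 = 1080.

1080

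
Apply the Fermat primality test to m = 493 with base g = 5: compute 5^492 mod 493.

344

5^1 ≡ 5 (mod 493)
5^2 ≡ 5^2 = 25 ≡ 25 (mod 493)
5^4 ≡ 25^2 = 625 ≡ 132 (mod 493)
5^8 ≡ 132^2 = 17424 ≡ 169 (mod 493)
5^16 ≡ 169^2 = 28561 ≡ 460 (mod 493)
5^32 ≡ 460^2 = 211600 ≡ 103 (mod 493)
5^64 ≡ 103^2 = 10609 ≡ 256 (mod 493)
5^128 ≡ 256^2 = 65536 ≡ 460 (mod 493)
5^256 ≡ 460^2 = 211600 ≡ 103 (mod 493)
492 = 256 + 128 + 64 + 32 + 8 + 4 in binary powers of 2.
So 5^492 ≡ 103 · 460 · 256 · 103 · 169 · 132 ≡ 344 (mod 493).
Since 344 ≠ 1, base 5 is a Fermat witness: 493 is composite.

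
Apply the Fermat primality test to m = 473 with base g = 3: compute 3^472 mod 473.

53

3^1 ≡ 3 (mod 473)
3^2 ≡ 3^2 = 9 ≡ 9 (mod 473)
3^4 ≡ 9^2 = 81 ≡ 81 (mod 473)
3^8 ≡ 81^2 = 6561 ≡ 412 (mod 473)
3^16 ≡ 412^2 = 169744 ≡ 410 (mod 473)
3^32 ≡ 410^2 = 168100 ≡ 185 (mod 473)
3^64 ≡ 185^2 = 34225 ≡ 169 (mod 473)
3^128 ≡ 169^2 = 28561 ≡ 181 (mod 473)
3^256 ≡ 181^2 = 32761 ≡ 124 (mod 473)
472 = 256 + 128 + 64 + 16 + 8 in binary powers of 2.
So 3^472 ≡ 124 · 181 · 169 · 410 · 412 ≡ 53 (mod 473).
Since 53 ≠ 1, base 3 is a Fermat witness: 473 is composite.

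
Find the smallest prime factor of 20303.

79

20303 is odd.
Digit sum 8, not divisible by 3.
Ends in 3: not divisible by 5.
7: 20303 = 7·2900 + 3
11: 20303 = 11·1845 + 8
13: 20303 = 13·1561 + 10
17: 20303 = 17·1194 + 5
19: 20303 = 19·1068 + 11
23: 20303 = 23·882 + 17
29: 20303 = 29·700 + 3
31: 20303 = 31·654 + 29
37: 20303 = 37·548 + 27
41: 20303 = 41·495 + 8
43: 20303 = 43·472 + 7
47: 20303 = 47·431 + 46
53: 20303 = 53·383 + 4
59: 20303 = 59·344 + 7
61: 20303 = 61·332 + 51
67: 20303 = 67·303 + 2
71: 20303 = 71·285 + 68
73: 20303 = 73·278 + 9
79: 20303 = 79·257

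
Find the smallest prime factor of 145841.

29

145841 is odd.
Digit sum 23, not divisible by 3.
Ends in 1: not divisible by 5.
7: 145841 = 7·20834 + 3
11: 145841 = 11·13258 + 3
13: 145841 = 13·11218 + 7
17: 145841 = 17·8578 + 15
19: 145841 = 19·7675 + 16
23: 145841 = 23·6340 + 21
29: 145841 = 29·5029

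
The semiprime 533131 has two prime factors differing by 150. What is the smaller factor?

Since p = q + 150, we have 533131 = q(q + 150), so q² + 150q − 533131 = 0.
Discriminant: 150² + 4·533131 = 22500 + 2132524 = 2155024; √2155024 = 1468.
q = (−150 + 1468)/2 = 659, and p = q + 150 = 809.
Check: 659 · 809 = 533131.

659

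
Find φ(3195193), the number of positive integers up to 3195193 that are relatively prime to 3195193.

3129840

Factor: 3195193 = 127 · 139 · 181.
φ(3195193) = (127−1) · (139−1) · (181−1) = 126 · 138 · 180 = 3129840.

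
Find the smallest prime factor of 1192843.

37

1192843 is odd.
Digit sum 28, not divisible by 3.
Ends in 3: not divisible by 5.
7: 1192843 = 7·170406 + 1
11: 1192843 = 11·108440 + 3
13: 1192843 = 13·91757 + 2
17: 1192843 = 17·70167 + 4
19: 1192843 = 19·62781 + 4
23: 1192843 = 23·51862 + 17
29: 1192843 = 29·41132 + 15
31: 1192843 = 31·38478 + 25
37: 1192843 = 37·32239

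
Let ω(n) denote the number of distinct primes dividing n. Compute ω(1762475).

5

1762475 = 5^2 · 70499
70499 = 11 · 6409
6409 = 13 · 493
493 = 17 · 29
1762475 = 5^2 · 11 · 13 · 17 · 29, which has 5 distinct prime factors.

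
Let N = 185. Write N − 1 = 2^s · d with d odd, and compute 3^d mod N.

185 − 1 = 184 = 2^3 · 23, so d = 23.
3^1 ≡ 3 (mod 185)
3^2 ≡ 3^2 = 9 ≡ 9 (mod 185)
3^4 ≡ 9^2 = 81 ≡ 81 (mod 185)
3^8 ≡ 81^2 = 6561 ≡ 86 (mod 185)
3^16 ≡ 86^2 = 7396 ≡ 181 (mod 185)
23 = 16 + 4 + 2 + 1 in binary powers of 2.
So 3^23 ≡ 181 · 81 · 9 · 3 ≡ 132 (mod 185).
Squaring chain: 132 → 34 → 46; never reaches −1, so base 3 is a Miller–Rabin witness that 185 is composite.

132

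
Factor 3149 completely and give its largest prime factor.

3149 = 47 · 67
67 is prime.
So 3149 = 47 · 67; the largest prime factor is 67.

67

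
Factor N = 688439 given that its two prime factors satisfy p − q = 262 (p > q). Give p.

Since p = q + 262, we have 688439 = q(q + 262), so q² + 262q − 688439 = 0.
Discriminant: 262² + 4·688439 = 68644 + 2753756 = 2822400; √2822400 = 1680.
q = (−262 + 1680)/2 = 709, and p = q + 262 = 971.
Check: 709 · 971 = 688439.

971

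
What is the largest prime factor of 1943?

67

1943 = 29 · 67
67 is prime.
So 1943 = 29 · 67; the largest prime factor is 67.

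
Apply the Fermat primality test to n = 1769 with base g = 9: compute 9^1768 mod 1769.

9^1 ≡ 9 (mod 1769)
9^2 ≡ 9^2 = 81 ≡ 81 (mod 1769)
9^4 ≡ 81^2 = 6561 ≡ 1254 (mod 1769)
9^8 ≡ 1254^2 = 1572516 ≡ 1644 (mod 1769)
9^16 ≡ 1644^2 = 2702736 ≡ 1473 (mod 1769)
9^32 ≡ 1473^2 = 2169729 ≡ 935 (mod 1769)
9^64 ≡ 935^2 = 874225 ≡ 339 (mod 1769)
9^128 ≡ 339^2 = 114921 ≡ 1705 (mod 1769)
9^256 ≡ 1705^2 = 2907025 ≡ 558 (mod 1769)
9^512 ≡ 558^2 = 311364 ≡ 20 (mod 1769)
9^1024 ≡ 20^2 = 400 ≡ 400 (mod 1769)
1768 = 1024 + 512 + 128 + 64 + 32 + 8 in binary powers of 2.
So 9^1768 ≡ 400 · 20 · 1705 · 339 · 935 · 1644 ≡ 790 (mod 1769).
Since 790 ≠ 1, base 9 is a Fermat witness: 1769 is composite.

790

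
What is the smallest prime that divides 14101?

14101 is odd.
Digit sum 7, not divisible by 3.
Ends in 1: not divisible by 5.
7: 14101 = 7·2014 + 3
11: 14101 = 11·1281 + 10
13: 14101 = 13·1084 + 9
17: 14101 = 17·829 + 8
19: 14101 = 19·742 + 3
23: 14101 = 23·613 + 2
29: 14101 = 29·486 + 7
31: 14101 = 31·454 + 27
37: 14101 = 37·381 + 4
41: 14101 = 41·343 + 38
43: 14101 = 43·327 + 40
47: 14101 = 47·300 + 1
53: 14101 = 53·266 + 3
59: 14101 = 59·239

59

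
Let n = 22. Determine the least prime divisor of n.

22 is even: 2 divides it.

2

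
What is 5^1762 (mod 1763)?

5^1 ≡ 5 (mod 1763)
5^2 ≡ 5^2 = 25 ≡ 25 (mod 1763)
5^4 ≡ 25^2 = 625 ≡ 625 (mod 1763)
5^8 ≡ 625^2 = 390625 ≡ 1002 (mod 1763)
5^16 ≡ 1002^2 = 1004004 ≡ 857 (mod 1763)
5^32 ≡ 857^2 = 734449 ≡ 1041 (mod 1763)
5^64 ≡ 1041^2 = 1083681 ≡ 1199 (mod 1763)
5^128 ≡ 1199^2 = 1437601 ≡ 756 (mod 1763)
5^256 ≡ 756^2 = 571536 ≡ 324 (mod 1763)
5^512 ≡ 324^2 = 104976 ≡ 959 (mod 1763)
5^1024 ≡ 959^2 = 919681 ≡ 1158 (mod 1763)
1762 = 1024 + 512 + 128 + 64 + 32 + 2 in binary powers of 2.
So 5^1762 ≡ 1158 · 959 · 756 · 1199 · 1041 · 25 ≡ 1665 (mod 1763).
Since 1665 ≠ 1, base 5 is a Fermat witness: 1763 is composite.

1665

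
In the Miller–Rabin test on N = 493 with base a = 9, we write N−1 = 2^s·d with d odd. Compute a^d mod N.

493 − 1 = 492 = 2^2 · 123, so d = 123.
9^1 ≡ 9 (mod 493)
9^2 ≡ 9^2 = 81 ≡ 81 (mod 493)
9^4 ≡ 81^2 = 6561 ≡ 152 (mod 493)
9^8 ≡ 152^2 = 23104 ≡ 426 (mod 493)
9^16 ≡ 426^2 = 181476 ≡ 52 (mod 493)
9^32 ≡ 52^2 = 2704 ≡ 239 (mod 493)
9^64 ≡ 239^2 = 57121 ≡ 426 (mod 493)
123 = 64 + 32 + 16 + 8 + 2 + 1 in binary powers of 2.
So 9^123 ≡ 426 · 239 · 52 · 426 · 81 · 9 ≡ 457 (mod 493).
Squaring chain: 457 → 310; never reaches −1, so base 9 is a Miller–Rabin witness that 493 is composite.

457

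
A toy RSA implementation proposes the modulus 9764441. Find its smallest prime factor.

9764441 is odd.
Digit sum 35, not divisible by 3.
Ends in 1: not divisible by 5.
7: 9764441 = 7·1394920 + 1
11: 9764441 = 11·887676 + 5
13: 9764441 = 13·751110 + 11
17: 9764441 = 17·574378 + 15
19: 9764441 = 19·513917 + 18
23: 9764441 = 23·424540 + 21
29: 9764441 = 29·336704 + 25
31: 9764441 = 31·314981 + 30
37: 9764441 = 37·263903 + 30
41: 9764441 = 41·238157 + 4
43: 9764441 = 43·227080 + 1
47: 9764441 = 47·207754 + 3
53: 9764441 = 53·184234 + 39
59: 9764441 = 59·165499

59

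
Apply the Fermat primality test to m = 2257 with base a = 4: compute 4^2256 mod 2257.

1839

4^1 ≡ 4 (mod 2257)
4^2 ≡ 4^2 = 16 ≡ 16 (mod 2257)
4^4 ≡ 16^2 = 256 ≡ 256 (mod 2257)
4^8 ≡ 256^2 = 65536 ≡ 83 (mod 2257)
4^16 ≡ 83^2 = 6889 ≡ 118 (mod 2257)
4^32 ≡ 118^2 = 13924 ≡ 382 (mod 2257)
4^64 ≡ 382^2 = 145924 ≡ 1476 (mod 2257)
4^128 ≡ 1476^2 = 2178576 ≡ 571 (mod 2257)
4^256 ≡ 571^2 = 326041 ≡ 1033 (mod 2257)
4^512 ≡ 1033^2 = 1067089 ≡ 1785 (mod 2257)
4^1024 ≡ 1785^2 = 3186225 ≡ 1598 (mod 2257)
4^2048 ≡ 1598^2 = 2553604 ≡ 937 (mod 2257)
2256 = 2048 + 128 + 64 + 16 in binary powers of 2.
So 4^2256 ≡ 937 · 571 · 1476 · 118 ≡ 1839 (mod 2257).
Since 1839 ≠ 1, base 4 is a Fermat witness: 2257 is composite.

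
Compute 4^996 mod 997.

4^1 ≡ 4 (mod 997)
4^2 ≡ 4^2 = 16 ≡ 16 (mod 997)
4^4 ≡ 16^2 = 256 ≡ 256 (mod 997)
4^8 ≡ 256^2 = 65536 ≡ 731 (mod 997)
4^16 ≡ 731^2 = 534361 ≡ 966 (mod 997)
4^32 ≡ 966^2 = 933156 ≡ 961 (mod 997)
4^64 ≡ 961^2 = 923521 ≡ 299 (mod 997)
4^128 ≡ 299^2 = 89401 ≡ 668 (mod 997)
4^256 ≡ 668^2 = 446224 ≡ 565 (mod 997)
4^512 ≡ 565^2 = 319225 ≡ 185 (mod 997)
996 = 512 + 256 + 128 + 64 + 32 + 4 in binary powers of 2.
So 4^996 ≡ 185 · 565 · 668 · 299 · 961 · 256 ≡ 1 (mod 997).
Since the result is 1, base 4 gives no evidence that 997 is composite.

1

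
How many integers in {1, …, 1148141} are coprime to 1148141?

Factor: 1148141 = 71 · 103 · 157.
φ(1148141) = (71−1) · (103−1) · (157−1) = 70 · 102 · 156 = 1113840.

1113840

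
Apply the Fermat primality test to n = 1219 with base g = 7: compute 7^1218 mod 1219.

7^1 ≡ 7 (mod 1219)
7^2 ≡ 7^2 = 49 ≡ 49 (mod 1219)
7^4 ≡ 49^2 = 2401 ≡ 1182 (mod 1219)
7^8 ≡ 1182^2 = 1397124 ≡ 150 (mod 1219)
7^16 ≡ 150^2 = 22500 ≡ 558 (mod 1219)
7^32 ≡ 558^2 = 311364 ≡ 519 (mod 1219)
7^64 ≡ 519^2 = 269361 ≡ 1181 (mod 1219)
7^128 ≡ 1181^2 = 1394761 ≡ 225 (mod 1219)
7^256 ≡ 225^2 = 50625 ≡ 646 (mod 1219)
7^512 ≡ 646^2 = 417316 ≡ 418 (mod 1219)
7^1024 ≡ 418^2 = 174724 ≡ 407 (mod 1219)
1218 = 1024 + 128 + 64 + 2 in binary powers of 2.
So 7^1218 ≡ 407 · 225 · 1181 · 49 ≡ 1070 (mod 1219).
Since 1070 ≠ 1, base 7 is a Fermat witness: 1219 is composite.

1070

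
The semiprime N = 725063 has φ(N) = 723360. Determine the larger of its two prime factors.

881

φ(n) = (p−1)(q−1) = n − (p+q) + 1, so p + q = 725063 − 723360 + 1 = 1704.
p and q are the roots of t² − 1704t + 725063 = 0.
Discriminant: 1704² − 4·725063 = 2903616 − 2900252 = 3364; √3364 = 58.
q = (1704 − 58)/2 = 823, p = (1704 + 58)/2 = 881.
Check: 823 · 881 = 725063.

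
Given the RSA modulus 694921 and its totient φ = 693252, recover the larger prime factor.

883

φ(n) = (p−1)(q−1) = n − (p+q) + 1, so p + q = 694921 − 693252 + 1 = 1670.
p and q are the roots of t² − 1670t + 694921 = 0.
Discriminant: 1670² − 4·694921 = 2788900 − 2779684 = 9216; √9216 = 96.
q = (1670 − 96)/2 = 787, p = (1670 + 96)/2 = 883.
Check: 787 · 883 = 694921.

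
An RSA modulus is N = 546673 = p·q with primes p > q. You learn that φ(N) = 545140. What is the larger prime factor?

φ(n) = (p−1)(q−1) = n − (p+q) + 1, so p + q = 546673 − 545140 + 1 = 1534.
p and q are the roots of t² − 1534t + 546673 = 0.
Discriminant: 1534² − 4·546673 = 2353156 − 2186692 = 166464; √166464 = 408.
q = (1534 − 408)/2 = 563, p = (1534 + 408)/2 = 971.
Check: 563 · 971 = 546673.

971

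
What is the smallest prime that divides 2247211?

2247211 is odd.
Digit sum 19, not divisible by 3.
Ends in 1: not divisible by 5.
7: 2247211 = 7·321030 + 1
11: 2247211 = 11·204291 + 10
13: 2247211 = 13·172862 + 5
17: 2247211 = 17·132188 + 15
19: 2247211 = 19·118274 + 5
23: 2247211 = 23·97704 + 19
29: 2247211 = 29·77490 + 1
31: 2247211 = 31·72490 + 21
37: 2247211 = 37·60735 + 16
41: 2247211 = 41·54810 + 1
43: 2247211 = 43·52260 + 31
47: 2247211 = 47·47813

47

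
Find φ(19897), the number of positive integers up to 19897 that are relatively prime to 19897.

19600

Factor: 19897 = 101 · 197.
φ(19897) = (101−1) · (197−1) = 100 · 196 = 19600.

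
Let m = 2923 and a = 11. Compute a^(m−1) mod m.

11^1 ≡ 11 (mod 2923)
11^2 ≡ 11^2 = 121 ≡ 121 (mod 2923)
11^4 ≡ 121^2 = 14641 ≡ 26 (mod 2923)
11^8 ≡ 26^2 = 676 ≡ 676 (mod 2923)
11^16 ≡ 676^2 = 456976 ≡ 988 (mod 2923)
11^32 ≡ 988^2 = 976144 ≡ 2785 (mod 2923)
11^64 ≡ 2785^2 = 7756225 ≡ 1506 (mod 2923)
11^128 ≡ 1506^2 = 2268036 ≡ 2711 (mod 2923)
11^256 ≡ 2711^2 = 7349521 ≡ 1099 (mod 2923)
11^512 ≡ 1099^2 = 1207801 ≡ 602 (mod 2923)
11^1024 ≡ 602^2 = 362404 ≡ 2875 (mod 2923)
11^2048 ≡ 2875^2 = 8265625 ≡ 2304 (mod 2923)
2922 = 2048 + 512 + 256 + 64 + 32 + 8 + 2 in binary powers of 2.
So 11^2922 ≡ 2304 · 602 · 1099 · 1506 · 2785 · 676 · 121 ≡ 2258 (mod 2923).
Since 2258 ≠ 1, base 11 is a Fermat witness: 2923 is composite.

2258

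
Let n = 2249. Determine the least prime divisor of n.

13

2249 is odd.
Digit sum 17, not divisible by 3.
Ends in 9: not divisible by 5.
7: 2249 = 7·321 + 2
11: 2249 = 11·204 + 5
13: 2249 = 13·173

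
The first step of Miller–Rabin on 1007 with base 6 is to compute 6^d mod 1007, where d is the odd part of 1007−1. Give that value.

700

1007 − 1 = 1006 = 2^1 · 503, so d = 503.
6^1 ≡ 6 (mod 1007)
6^2 ≡ 6^2 = 36 ≡ 36 (mod 1007)
6^4 ≡ 36^2 = 1296 ≡ 289 (mod 1007)
6^8 ≡ 289^2 = 83521 ≡ 947 (mod 1007)
6^16 ≡ 947^2 = 896809 ≡ 579 (mod 1007)
6^32 ≡ 579^2 = 335241 ≡ 917 (mod 1007)
6^64 ≡ 917^2 = 840889 ≡ 44 (mod 1007)
6^128 ≡ 44^2 = 1936 ≡ 929 (mod 1007)
6^256 ≡ 929^2 = 863041 ≡ 42 (mod 1007)
503 = 256 + 128 + 64 + 32 + 16 + 4 + 2 + 1 in binary powers of 2.
So 6^503 ≡ 42 · 929 · 44 · 917 · 579 · 289 · 36 · 6 ≡ 700 (mod 1007).
Squaring chain: 700; never reaches −1, so base 6 is a Miller–Rabin witness that 1007 is composite.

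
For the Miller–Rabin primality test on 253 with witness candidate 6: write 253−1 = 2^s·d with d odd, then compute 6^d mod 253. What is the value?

253 − 1 = 252 = 2^2 · 63, so d = 63.
6^1 ≡ 6 (mod 253)
6^2 ≡ 6^2 = 36 ≡ 36 (mod 253)
6^4 ≡ 36^2 = 1296 ≡ 31 (mod 253)
6^8 ≡ 31^2 = 961 ≡ 202 (mod 253)
6^16 ≡ 202^2 = 40804 ≡ 71 (mod 253)
6^32 ≡ 71^2 = 5041 ≡ 234 (mod 253)
63 = 32 + 16 + 8 + 4 + 2 + 1 in binary powers of 2.
So 6^63 ≡ 234 · 71 · 202 · 31 · 36 · 6 ≡ 18 (mod 253).
Squaring chain: 18 → 71; never reaches −1, so base 6 is a Miller–Rabin witness that 253 is composite.

18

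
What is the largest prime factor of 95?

95 = 5 · 19
19 is prime.
So 95 = 5 · 19; the largest prime factor is 19.

19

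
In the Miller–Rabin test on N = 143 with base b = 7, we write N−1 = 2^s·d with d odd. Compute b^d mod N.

143 − 1 = 142 = 2^1 · 71, so d = 71.
7^1 ≡ 7 (mod 143)
7^2 ≡ 7^2 = 49 ≡ 49 (mod 143)
7^4 ≡ 49^2 = 2401 ≡ 113 (mod 143)
7^8 ≡ 113^2 = 12769 ≡ 42 (mod 143)
7^16 ≡ 42^2 = 1764 ≡ 48 (mod 143)
7^32 ≡ 48^2 = 2304 ≡ 16 (mod 143)
7^64 ≡ 16^2 = 256 ≡ 113 (mod 143)
71 = 64 + 4 + 2 + 1 in binary powers of 2.
So 7^71 ≡ 113 · 113 · 49 · 7 ≡ 106 (mod 143).
Squaring chain: 106; never reaches −1, so base 7 is a Miller–Rabin witness that 143 is composite.

106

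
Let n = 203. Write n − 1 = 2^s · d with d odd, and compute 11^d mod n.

177

203 − 1 = 202 = 2^1 · 101, so d = 101.
11^1 ≡ 11 (mod 203)
11^2 ≡ 11^2 = 121 ≡ 121 (mod 203)
11^4 ≡ 121^2 = 14641 ≡ 25 (mod 203)
11^8 ≡ 25^2 = 625 ≡ 16 (mod 203)
11^16 ≡ 16^2 = 256 ≡ 53 (mod 203)
11^32 ≡ 53^2 = 2809 ≡ 170 (mod 203)
11^64 ≡ 170^2 = 28900 ≡ 74 (mod 203)
101 = 64 + 32 + 4 + 1 in binary powers of 2.
So 11^101 ≡ 74 · 170 · 25 · 11 ≡ 177 (mod 203).
Squaring chain: 177; never reaches −1, so base 11 is a Miller–Rabin witness that 203 is composite.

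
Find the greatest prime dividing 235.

47

235 = 5 · 47
47 is prime.
So 235 = 5 · 47; the largest prime factor is 47.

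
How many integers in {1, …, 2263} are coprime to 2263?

Factor: 2263 = 31 · 73.
φ(2263) = (31−1) · (73−1) = 30 · 72 = 2160.

2160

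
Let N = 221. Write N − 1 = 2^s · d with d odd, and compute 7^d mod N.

97

221 − 1 = 220 = 2^2 · 55, so d = 55.
7^1 ≡ 7 (mod 221)
7^2 ≡ 7^2 = 49 ≡ 49 (mod 221)
7^4 ≡ 49^2 = 2401 ≡ 191 (mod 221)
7^8 ≡ 191^2 = 36481 ≡ 16 (mod 221)
7^16 ≡ 16^2 = 256 ≡ 35 (mod 221)
7^32 ≡ 35^2 = 1225 ≡ 120 (mod 221)
55 = 32 + 16 + 4 + 2 + 1 in binary powers of 2.
So 7^55 ≡ 120 · 35 · 191 · 49 · 7 ≡ 97 (mod 221).
Squaring chain: 97 → 127; never reaches −1, so base 7 is a Miller–Rabin witness that 221 is composite.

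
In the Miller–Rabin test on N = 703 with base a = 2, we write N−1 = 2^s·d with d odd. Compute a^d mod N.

265

703 − 1 = 702 = 2^1 · 351, so d = 351.
2^1 ≡ 2 (mod 703)
2^2 ≡ 2^2 = 4 ≡ 4 (mod 703)
2^4 ≡ 4^2 = 16 ≡ 16 (mod 703)
2^8 ≡ 16^2 = 256 ≡ 256 (mod 703)
2^16 ≡ 256^2 = 65536 ≡ 157 (mod 703)
2^32 ≡ 157^2 = 24649 ≡ 44 (mod 703)
2^64 ≡ 44^2 = 1936 ≡ 530 (mod 703)
2^128 ≡ 530^2 = 280900 ≡ 403 (mod 703)
2^256 ≡ 403^2 = 162409 ≡ 16 (mod 703)
351 = 256 + 64 + 16 + 8 + 4 + 2 + 1 in binary powers of 2.
So 2^351 ≡ 16 · 530 · 157 · 256 · 16 · 4 · 2 ≡ 265 (mod 703).
Squaring chain: 265; never reaches −1, so base 2 is a Miller–Rabin witness that 703 is composite.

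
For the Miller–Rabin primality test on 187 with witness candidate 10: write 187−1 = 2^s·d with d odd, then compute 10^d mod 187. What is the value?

187 − 1 = 186 = 2^1 · 93, so d = 93.
10^1 ≡ 10 (mod 187)
10^2 ≡ 10^2 = 100 ≡ 100 (mod 187)
10^4 ≡ 100^2 = 10000 ≡ 89 (mod 187)
10^8 ≡ 89^2 = 7921 ≡ 67 (mod 187)
10^16 ≡ 67^2 = 4489 ≡ 1 (mod 187)
10^32 ≡ 1^2 = 1 ≡ 1 (mod 187)
10^64 ≡ 1^2 = 1 ≡ 1 (mod 187)
93 = 64 + 16 + 8 + 4 + 1 in binary powers of 2.
So 10^93 ≡ 1 · 1 · 67 · 89 · 10 ≡ 164 (mod 187).
Squaring chain: 164; never reaches −1, so base 10 is a Miller–Rabin witness that 187 is composite.

164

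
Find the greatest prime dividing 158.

79

158 = 2 · 79
79 is prime.
So 158 = 2 · 79; the largest prime factor is 79.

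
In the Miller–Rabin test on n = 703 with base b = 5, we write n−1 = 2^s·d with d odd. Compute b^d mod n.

703 − 1 = 702 = 2^1 · 351, so d = 351.
5^1 ≡ 5 (mod 703)
5^2 ≡ 5^2 = 25 ≡ 25 (mod 703)
5^4 ≡ 25^2 = 625 ≡ 625 (mod 703)
5^8 ≡ 625^2 = 390625 ≡ 460 (mod 703)
5^16 ≡ 460^2 = 211600 ≡ 700 (mod 703)
5^32 ≡ 700^2 = 490000 ≡ 9 (mod 703)
5^64 ≡ 9^2 = 81 ≡ 81 (mod 703)
5^128 ≡ 81^2 = 6561 ≡ 234 (mod 703)
5^256 ≡ 234^2 = 54756 ≡ 625 (mod 703)
351 = 256 + 64 + 16 + 8 + 4 + 2 + 1 in binary powers of 2.
So 5^351 ≡ 625 · 81 · 700 · 460 · 625 · 25 · 5 ≡ 438 (mod 703).
Squaring chain: 438; never reaches −1, so base 5 is a Miller–Rabin witness that 703 is composite.

438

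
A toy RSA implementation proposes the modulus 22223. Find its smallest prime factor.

22223 is odd.
Digit sum 11, not divisible by 3.
Ends in 3: not divisible by 5.
7: 22223 = 7·3174 + 5
11: 22223 = 11·2020 + 3
13: 22223 = 13·1709 + 6
17: 22223 = 17·1307 + 4
19: 22223 = 19·1169 + 12
23: 22223 = 23·966 + 5
29: 22223 = 29·766 + 9
31: 22223 = 31·716 + 27
37: 22223 = 37·600 + 23
41: 22223 = 41·542 + 1
43: 22223 = 43·516 + 35
47: 22223 = 47·472 + 39
53: 22223 = 53·419 + 16
59: 22223 = 59·376 + 39
61: 22223 = 61·364 + 19
67: 22223 = 67·331 + 46
71: 22223 = 71·313

71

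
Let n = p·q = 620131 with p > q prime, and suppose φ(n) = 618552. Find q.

727

φ(n) = (p−1)(q−1) = n − (p+q) + 1, so p + q = 620131 − 618552 + 1 = 1580.
p and q are the roots of t² − 1580t + 620131 = 0.
Discriminant: 1580² − 4·620131 = 2496400 − 2480524 = 15876; √15876 = 126.
q = (1580 − 126)/2 = 727, p = (1580 + 126)/2 = 853.
Check: 727 · 853 = 620131.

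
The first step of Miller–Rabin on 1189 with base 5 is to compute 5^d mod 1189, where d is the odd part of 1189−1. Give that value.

1189 − 1 = 1188 = 2^2 · 297, so d = 297.
5^1 ≡ 5 (mod 1189)
5^2 ≡ 5^2 = 25 ≡ 25 (mod 1189)
5^4 ≡ 25^2 = 625 ≡ 625 (mod 1189)
5^8 ≡ 625^2 = 390625 ≡ 633 (mod 1189)
5^16 ≡ 633^2 = 400689 ≡ 1185 (mod 1189)
5^32 ≡ 1185^2 = 1404225 ≡ 16 (mod 1189)
5^64 ≡ 16^2 = 256 ≡ 256 (mod 1189)
5^128 ≡ 256^2 = 65536 ≡ 141 (mod 1189)
5^256 ≡ 141^2 = 19881 ≡ 857 (mod 1189)
297 = 256 + 32 + 8 + 1 in binary powers of 2.
So 5^297 ≡ 857 · 16 · 633 · 5 ≡ 1169 (mod 1189).
Squaring chain: 1169 → 400; never reaches −1, so base 5 is a Miller–Rabin witness that 1189 is composite.

1169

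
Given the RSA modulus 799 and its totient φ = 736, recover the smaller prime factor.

17

φ(n) = (p−1)(q−1) = n − (p+q) + 1, so p + q = 799 − 736 + 1 = 64.
p and q are the roots of t² − 64t + 799 = 0.
Discriminant: 64² − 4·799 = 4096 − 3196 = 900; √900 = 30.
q = (64 − 30)/2 = 17, p = (64 + 30)/2 = 47.
Check: 17 · 47 = 799.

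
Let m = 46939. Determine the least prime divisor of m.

73

46939 is odd.
Digit sum 31, not divisible by 3.
Ends in 9: not divisible by 5.
7: 46939 = 7·6705 + 4
11: 46939 = 11·4267 + 2
13: 46939 = 13·3610 + 9
17: 46939 = 17·2761 + 2
19: 46939 = 19·2470 + 9
23: 46939 = 23·2040 + 19
29: 46939 = 29·1618 + 17
31: 46939 = 31·1514 + 5
37: 46939 = 37·1268 + 23
41: 46939 = 41·1144 + 35
43: 46939 = 43·1091 + 26
47: 46939 = 47·998 + 33
53: 46939 = 53·885 + 34
59: 46939 = 59·795 + 34
61: 46939 = 61·769 + 30
67: 46939 = 67·700 + 39
71: 46939 = 71·661 + 8
73: 46939 = 73·643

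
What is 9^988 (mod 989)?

9^1 ≡ 9 (mod 989)
9^2 ≡ 9^2 = 81 ≡ 81 (mod 989)
9^4 ≡ 81^2 = 6561 ≡ 627 (mod 989)
9^8 ≡ 627^2 = 393129 ≡ 496 (mod 989)
9^16 ≡ 496^2 = 246016 ≡ 744 (mod 989)
9^32 ≡ 744^2 = 553536 ≡ 685 (mod 989)
9^64 ≡ 685^2 = 469225 ≡ 439 (mod 989)
9^128 ≡ 439^2 = 192721 ≡ 855 (mod 989)
9^256 ≡ 855^2 = 731025 ≡ 154 (mod 989)
9^512 ≡ 154^2 = 23716 ≡ 969 (mod 989)
988 = 512 + 256 + 128 + 64 + 16 + 8 + 4 in binary powers of 2.
So 9^988 ≡ 969 · 154 · 855 · 439 · 744 · 496 · 627 ≡ 439 (mod 989).
Since 439 ≠ 1, base 9 is a Fermat witness: 989 is composite.

439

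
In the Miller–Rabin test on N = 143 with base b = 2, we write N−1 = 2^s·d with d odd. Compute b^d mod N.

143 − 1 = 142 = 2^1 · 71, so d = 71.
2^1 ≡ 2 (mod 143)
2^2 ≡ 2^2 = 4 ≡ 4 (mod 143)
2^4 ≡ 4^2 = 16 ≡ 16 (mod 143)
2^8 ≡ 16^2 = 256 ≡ 113 (mod 143)
2^16 ≡ 113^2 = 12769 ≡ 42 (mod 143)
2^32 ≡ 42^2 = 1764 ≡ 48 (mod 143)
2^64 ≡ 48^2 = 2304 ≡ 16 (mod 143)
71 = 64 + 4 + 2 + 1 in binary powers of 2.
So 2^71 ≡ 16 · 16 · 4 · 2 ≡ 46 (mod 143).
Squaring chain: 46; never reaches −1, so base 2 is a Miller–Rabin witness that 143 is composite.

46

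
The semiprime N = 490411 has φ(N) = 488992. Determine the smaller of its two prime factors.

593

φ(n) = (p−1)(q−1) = n − (p+q) + 1, so p + q = 490411 − 488992 + 1 = 1420.
p and q are the roots of t² − 1420t + 490411 = 0.
Discriminant: 1420² − 4·490411 = 2016400 − 1961644 = 54756; √54756 = 234.
q = (1420 − 234)/2 = 593, p = (1420 + 234)/2 = 827.
Check: 593 · 827 = 490411.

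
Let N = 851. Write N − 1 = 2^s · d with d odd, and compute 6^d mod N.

302

851 − 1 = 850 = 2^1 · 425, so d = 425.
6^1 ≡ 6 (mod 851)
6^2 ≡ 6^2 = 36 ≡ 36 (mod 851)
6^4 ≡ 36^2 = 1296 ≡ 445 (mod 851)
6^8 ≡ 445^2 = 198025 ≡ 593 (mod 851)
6^16 ≡ 593^2 = 351649 ≡ 186 (mod 851)
6^32 ≡ 186^2 = 34596 ≡ 556 (mod 851)
6^64 ≡ 556^2 = 309136 ≡ 223 (mod 851)
6^128 ≡ 223^2 = 49729 ≡ 371 (mod 851)
6^256 ≡ 371^2 = 137641 ≡ 630 (mod 851)
425 = 256 + 128 + 32 + 8 + 1 in binary powers of 2.
So 6^425 ≡ 630 · 371 · 556 · 593 · 6 ≡ 302 (mod 851).
Squaring chain: 302; never reaches −1, so base 6 is a Miller–Rabin witness that 851 is composite.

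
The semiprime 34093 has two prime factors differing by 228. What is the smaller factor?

Since p = q + 228, we have 34093 = q(q + 228), so q² + 228q − 34093 = 0.
Discriminant: 228² + 4·34093 = 51984 + 136372 = 188356; √188356 = 434.
q = (−228 + 434)/2 = 103, and p = q + 228 = 331.
Check: 103 · 331 = 34093.

103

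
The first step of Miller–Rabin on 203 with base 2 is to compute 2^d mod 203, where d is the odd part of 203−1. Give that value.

137

203 − 1 = 202 = 2^1 · 101, so d = 101.
2^1 ≡ 2 (mod 203)
2^2 ≡ 2^2 = 4 ≡ 4 (mod 203)
2^4 ≡ 4^2 = 16 ≡ 16 (mod 203)
2^8 ≡ 16^2 = 256 ≡ 53 (mod 203)
2^16 ≡ 53^2 = 2809 ≡ 170 (mod 203)
2^32 ≡ 170^2 = 28900 ≡ 74 (mod 203)
2^64 ≡ 74^2 = 5476 ≡ 198 (mod 203)
101 = 64 + 32 + 4 + 1 in binary powers of 2.
So 2^101 ≡ 198 · 74 · 16 · 2 ≡ 137 (mod 203).
Squaring chain: 137; never reaches −1, so base 2 is a Miller–Rabin witness that 203 is composite.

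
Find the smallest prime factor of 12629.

73

12629 is odd.
Digit sum 20, not divisible by 3.
Ends in 9: not divisible by 5.
7: 12629 = 7·1804 + 1
11: 12629 = 11·1148 + 1
13: 12629 = 13·971 + 6
17: 12629 = 17·742 + 15
19: 12629 = 19·664 + 13
23: 12629 = 23·549 + 2
29: 12629 = 29·435 + 14
31: 12629 = 31·407 + 12
37: 12629 = 37·341 + 12
41: 12629 = 41·308 + 1
43: 12629 = 43·293 + 30
47: 12629 = 47·268 + 33
53: 12629 = 53·238 + 15
59: 12629 = 59·214 + 3
61: 12629 = 61·207 + 2
67: 12629 = 67·188 + 33
71: 12629 = 71·177 + 62
73: 12629 = 73·173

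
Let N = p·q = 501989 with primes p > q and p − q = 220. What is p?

Since p = q + 220, we have 501989 = q(q + 220), so q² + 220q − 501989 = 0.
Discriminant: 220² + 4·501989 = 48400 + 2007956 = 2056356; √2056356 = 1434.
q = (−220 + 1434)/2 = 607, and p = q + 220 = 827.
Check: 607 · 827 = 501989.

827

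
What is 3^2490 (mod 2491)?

1011

3^1 ≡ 3 (mod 2491)
3^2 ≡ 3^2 = 9 ≡ 9 (mod 2491)
3^4 ≡ 9^2 = 81 ≡ 81 (mod 2491)
3^8 ≡ 81^2 = 6561 ≡ 1579 (mod 2491)
3^16 ≡ 1579^2 = 2493241 ≡ 2241 (mod 2491)
3^32 ≡ 2241^2 = 5022081 ≡ 225 (mod 2491)
3^64 ≡ 225^2 = 50625 ≡ 805 (mod 2491)
3^128 ≡ 805^2 = 648025 ≡ 365 (mod 2491)
3^256 ≡ 365^2 = 133225 ≡ 1202 (mod 2491)
3^512 ≡ 1202^2 = 1444804 ≡ 24 (mod 2491)
3^1024 ≡ 24^2 = 576 ≡ 576 (mod 2491)
3^2048 ≡ 576^2 = 331776 ≡ 473 (mod 2491)
2490 = 2048 + 256 + 128 + 32 + 16 + 8 + 2 in binary powers of 2.
So 3^2490 ≡ 473 · 1202 · 365 · 225 · 2241 · 1579 · 9 ≡ 1011 (mod 2491).
Since 1011 ≠ 1, base 3 is a Fermat witness: 2491 is composite.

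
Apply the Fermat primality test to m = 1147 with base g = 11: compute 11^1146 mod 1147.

11^1 ≡ 11 (mod 1147)
11^2 ≡ 11^2 = 121 ≡ 121 (mod 1147)
11^4 ≡ 121^2 = 14641 ≡ 877 (mod 1147)
11^8 ≡ 877^2 = 769129 ≡ 639 (mod 1147)
11^16 ≡ 639^2 = 408321 ≡ 1136 (mod 1147)
11^32 ≡ 1136^2 = 1290496 ≡ 121 (mod 1147)
11^64 ≡ 121^2 = 14641 ≡ 877 (mod 1147)
11^128 ≡ 877^2 = 769129 ≡ 639 (mod 1147)
11^256 ≡ 639^2 = 408321 ≡ 1136 (mod 1147)
11^512 ≡ 1136^2 = 1290496 ≡ 121 (mod 1147)
11^1024 ≡ 121^2 = 14641 ≡ 877 (mod 1147)
1146 = 1024 + 64 + 32 + 16 + 8 + 2 in binary powers of 2.
So 11^1146 ≡ 877 · 877 · 121 · 1136 · 639 · 121 ≡ 593 (mod 1147).
Since 593 ≠ 1, base 11 is a Fermat witness: 1147 is composite.

593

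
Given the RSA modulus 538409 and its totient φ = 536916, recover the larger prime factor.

887

φ(n) = (p−1)(q−1) = n − (p+q) + 1, so p + q = 538409 − 536916 + 1 = 1494.
p and q are the roots of t² − 1494t + 538409 = 0.
Discriminant: 1494² − 4·538409 = 2232036 − 2153636 = 78400; √78400 = 280.
q = (1494 − 280)/2 = 607, p = (1494 + 280)/2 = 887.
Check: 607 · 887 = 538409.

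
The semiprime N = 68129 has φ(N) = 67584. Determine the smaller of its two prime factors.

φ(n) = (p−1)(q−1) = n − (p+q) + 1, so p + q = 68129 − 67584 + 1 = 546.
p and q are the roots of t² − 546t + 68129 = 0.
Discriminant: 546² − 4·68129 = 298116 − 272516 = 25600; √25600 = 160.
q = (546 − 160)/2 = 193, p = (546 + 160)/2 = 353.
Check: 193 · 353 = 68129.

193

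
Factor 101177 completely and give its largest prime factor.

83

101177 = 23 · 4399
4399 = 53 · 83
83 is prime.
So 101177 = 23 · 53 · 83; the largest prime factor is 83.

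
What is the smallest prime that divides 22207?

22207 is odd.
Digit sum 13, not divisible by 3.
Ends in 7: not divisible by 5.
7: 22207 = 7·3172 + 3
11: 22207 = 11·2018 + 9
13: 22207 = 13·1708 + 3
17: 22207 = 17·1306 + 5
19: 22207 = 19·1168 + 15
23: 22207 = 23·965 + 12
29: 22207 = 29·765 + 22
31: 22207 = 31·716 + 11
37: 22207 = 37·600 + 7
41: 22207 = 41·541 + 26
43: 22207 = 43·516 + 19
47: 22207 = 47·472 + 23
53: 22207 = 53·419

53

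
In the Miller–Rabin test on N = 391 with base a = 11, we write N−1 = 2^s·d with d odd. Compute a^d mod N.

107

391 − 1 = 390 = 2^1 · 195, so d = 195.
11^1 ≡ 11 (mod 391)
11^2 ≡ 11^2 = 121 ≡ 121 (mod 391)
11^4 ≡ 121^2 = 14641 ≡ 174 (mod 391)
11^8 ≡ 174^2 = 30276 ≡ 169 (mod 391)
11^16 ≡ 169^2 = 28561 ≡ 18 (mod 391)
11^32 ≡ 18^2 = 324 ≡ 324 (mod 391)
11^64 ≡ 324^2 = 104976 ≡ 188 (mod 391)
11^128 ≡ 188^2 = 35344 ≡ 154 (mod 391)
195 = 128 + 64 + 2 + 1 in binary powers of 2.
So 11^195 ≡ 154 · 188 · 121 · 11 ≡ 107 (mod 391).
Squaring chain: 107; never reaches −1, so base 11 is a Miller–Rabin witness that 391 is composite.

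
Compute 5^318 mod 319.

136

5^1 ≡ 5 (mod 319)
5^2 ≡ 5^2 = 25 ≡ 25 (mod 319)
5^4 ≡ 25^2 = 625 ≡ 306 (mod 319)
5^8 ≡ 306^2 = 93636 ≡ 169 (mod 319)
5^16 ≡ 169^2 = 28561 ≡ 170 (mod 319)
5^32 ≡ 170^2 = 28900 ≡ 190 (mod 319)
5^64 ≡ 190^2 = 36100 ≡ 53 (mod 319)
5^128 ≡ 53^2 = 2809 ≡ 257 (mod 319)
5^256 ≡ 257^2 = 66049 ≡ 16 (mod 319)
318 = 256 + 32 + 16 + 8 + 4 + 2 in binary powers of 2.
So 5^318 ≡ 16 · 190 · 170 · 169 · 306 · 25 ≡ 136 (mod 319).
Since 136 ≠ 1, base 5 is a Fermat witness: 319 is composite.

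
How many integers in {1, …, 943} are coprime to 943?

Factor: 943 = 23 · 41.
φ(943) = (23−1) · (41−1) = 22 · 40 = 880.

880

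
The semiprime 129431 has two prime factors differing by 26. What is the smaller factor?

Since p = q + 26, we have 129431 = q(q + 26), so q² + 26q − 129431 = 0.
Discriminant: 26² + 4·129431 = 676 + 517724 = 518400; √518400 = 720.
q = (−26 + 720)/2 = 347, and p = q + 26 = 373.
Check: 347 · 373 = 129431.

347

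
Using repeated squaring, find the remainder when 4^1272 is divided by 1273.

4^1 ≡ 4 (mod 1273)
4^2 ≡ 4^2 = 16 ≡ 16 (mod 1273)
4^4 ≡ 16^2 = 256 ≡ 256 (mod 1273)
4^8 ≡ 256^2 = 65536 ≡ 613 (mod 1273)
4^16 ≡ 613^2 = 375769 ≡ 234 (mod 1273)
4^32 ≡ 234^2 = 54756 ≡ 17 (mod 1273)
4^64 ≡ 17^2 = 289 ≡ 289 (mod 1273)
4^128 ≡ 289^2 = 83521 ≡ 776 (mod 1273)
4^256 ≡ 776^2 = 602176 ≡ 47 (mod 1273)
4^512 ≡ 47^2 = 2209 ≡ 936 (mod 1273)
4^1024 ≡ 936^2 = 876096 ≡ 272 (mod 1273)
1272 = 1024 + 128 + 64 + 32 + 16 + 8 in binary powers of 2.
So 4^1272 ≡ 272 · 776 · 289 · 17 · 234 · 613 ≡ 729 (mod 1273).
Since 729 ≠ 1, base 4 is a Fermat witness: 1273 is composite.

729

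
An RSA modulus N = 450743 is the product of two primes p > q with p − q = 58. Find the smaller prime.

643

Since p = q + 58, we have 450743 = q(q + 58), so q² + 58q − 450743 = 0.
Discriminant: 58² + 4·450743 = 3364 + 1802972 = 1806336; √1806336 = 1344.
q = (−58 + 1344)/2 = 643, and p = q + 58 = 701.
Check: 643 · 701 = 450743.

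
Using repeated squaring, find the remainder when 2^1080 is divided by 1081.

2^1 ≡ 2 (mod 1081)
2^2 ≡ 2^2 = 4 ≡ 4 (mod 1081)
2^4 ≡ 4^2 = 16 ≡ 16 (mod 1081)
2^8 ≡ 16^2 = 256 ≡ 256 (mod 1081)
2^16 ≡ 256^2 = 65536 ≡ 676 (mod 1081)
2^32 ≡ 676^2 = 456976 ≡ 794 (mod 1081)
2^64 ≡ 794^2 = 630436 ≡ 213 (mod 1081)
2^128 ≡ 213^2 = 45369 ≡ 1048 (mod 1081)
2^256 ≡ 1048^2 = 1098304 ≡ 8 (mod 1081)
2^512 ≡ 8^2 = 64 ≡ 64 (mod 1081)
2^1024 ≡ 64^2 = 4096 ≡ 853 (mod 1081)
1080 = 1024 + 32 + 16 + 8 in binary powers of 2.
So 2^1080 ≡ 853 · 794 · 676 · 256 ≡ 165 (mod 1081).
Since 165 ≠ 1, base 2 is a Fermat witness: 1081 is composite.

165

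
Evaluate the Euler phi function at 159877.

Factor: 159877 = 29 · 37 · 149.
φ(159877) = (29−1) · (37−1) · (149−1) = 28 · 36 · 148 = 149184.

149184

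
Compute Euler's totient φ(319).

280

Factor: 319 = 11 · 29.
φ(319) = (11−1) · (29−1) = 10 · 28 = 280.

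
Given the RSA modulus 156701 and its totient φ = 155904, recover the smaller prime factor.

349

φ(n) = (p−1)(q−1) = n − (p+q) + 1, so p + q = 156701 − 155904 + 1 = 798.
p and q are the roots of t² − 798t + 156701 = 0.
Discriminant: 798² − 4·156701 = 636804 − 626804 = 10000; √10000 = 100.
q = (798 − 100)/2 = 349, p = (798 + 100)/2 = 449.
Check: 349 · 449 = 156701.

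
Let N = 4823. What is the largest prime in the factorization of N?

53

4823 = 7 · 689
689 = 13 · 53
53 is prime.
So 4823 = 7 · 13 · 53; the largest prime factor is 53.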